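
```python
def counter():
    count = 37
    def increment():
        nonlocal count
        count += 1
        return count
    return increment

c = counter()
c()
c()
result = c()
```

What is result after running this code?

Step 1: counter() creates closure with count = 37.
Step 2: Each c() call increments count via nonlocal. After 3 calls: 37 + 3 = 40.
Step 3: result = 40

The answer is 40.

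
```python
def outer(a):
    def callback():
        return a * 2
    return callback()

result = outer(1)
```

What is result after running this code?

Step 1: outer(1) binds parameter a = 1.
Step 2: callback() accesses a = 1 from enclosing scope.
Step 3: result = 1 * 2 = 2

The answer is 2.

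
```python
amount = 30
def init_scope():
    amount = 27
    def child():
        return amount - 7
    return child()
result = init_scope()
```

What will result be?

Step 1: init_scope() shadows global amount with amount = 27.
Step 2: child() finds amount = 27 in enclosing scope, computes 27 - 7 = 20.
Step 3: result = 20

The answer is 20.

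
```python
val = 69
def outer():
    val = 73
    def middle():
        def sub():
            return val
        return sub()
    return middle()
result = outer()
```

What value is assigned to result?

Step 1: outer() defines val = 73. middle() and sub() have no local val.
Step 2: sub() checks local (none), enclosing middle() (none), enclosing outer() and finds val = 73.
Step 3: result = 73

The answer is 73.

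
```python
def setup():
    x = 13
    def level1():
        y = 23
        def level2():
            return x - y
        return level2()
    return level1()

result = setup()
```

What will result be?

Step 1: x = 13 in setup. y = 23 in level1.
Step 2: level2() reads x = 13 and y = 23 from enclosing scopes.
Step 3: result = 13 - 23 = -10

The answer is -10.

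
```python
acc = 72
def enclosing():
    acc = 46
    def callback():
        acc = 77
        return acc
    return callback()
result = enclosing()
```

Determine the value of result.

Step 1: Three scopes define acc: global (72), enclosing (46), callback (77).
Step 2: callback() has its own local acc = 77, which shadows both enclosing and global.
Step 3: result = 77 (local wins in LEGB)

The answer is 77.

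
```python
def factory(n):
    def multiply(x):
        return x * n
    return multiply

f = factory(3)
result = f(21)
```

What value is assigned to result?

Step 1: factory(3) returns multiply closure with n = 3.
Step 2: f(21) computes 21 * 3 = 63.
Step 3: result = 63

The answer is 63.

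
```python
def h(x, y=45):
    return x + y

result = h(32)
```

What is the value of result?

Step 1: h(32) uses default y = 45.
Step 2: Returns 32 + 45 = 77.
Step 3: result = 77

The answer is 77.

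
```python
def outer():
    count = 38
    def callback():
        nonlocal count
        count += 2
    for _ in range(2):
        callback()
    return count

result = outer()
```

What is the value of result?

Step 1: count = 38.
Step 2: callback() is called 2 times in a loop, each adding 2 via nonlocal.
Step 3: count = 38 + 2 * 2 = 42

The answer is 42.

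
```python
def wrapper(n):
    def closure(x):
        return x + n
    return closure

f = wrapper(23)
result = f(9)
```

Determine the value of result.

Step 1: wrapper(23) creates a closure that captures n = 23.
Step 2: f(9) calls the closure with x = 9, returning 9 + 23 = 32.
Step 3: result = 32

The answer is 32.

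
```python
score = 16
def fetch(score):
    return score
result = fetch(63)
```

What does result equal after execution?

Step 1: Global score = 16.
Step 2: fetch(63) takes parameter score = 63, which shadows the global.
Step 3: result = 63

The answer is 63.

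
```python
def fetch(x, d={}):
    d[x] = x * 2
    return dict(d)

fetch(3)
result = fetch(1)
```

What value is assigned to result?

Step 1: Mutable default dict is shared across calls.
Step 2: First call adds 3: 6. Second call adds 1: 2.
Step 3: result = {3: 6, 1: 2}

The answer is {3: 6, 1: 2}.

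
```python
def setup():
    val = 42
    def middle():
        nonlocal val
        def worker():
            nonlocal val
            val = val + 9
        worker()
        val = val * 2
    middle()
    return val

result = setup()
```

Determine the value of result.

Step 1: val = 42.
Step 2: worker() adds 9: val = 42 + 9 = 51.
Step 3: middle() doubles: val = 51 * 2 = 102.
Step 4: result = 102

The answer is 102.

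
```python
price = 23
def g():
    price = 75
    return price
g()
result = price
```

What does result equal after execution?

Step 1: price = 23 globally.
Step 2: g() creates a LOCAL price = 75 (no global keyword!).
Step 3: The global price is unchanged. result = 23

The answer is 23.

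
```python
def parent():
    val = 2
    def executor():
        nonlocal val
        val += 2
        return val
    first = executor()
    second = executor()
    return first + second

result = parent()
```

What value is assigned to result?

Step 1: val starts at 2.
Step 2: First call: val = 2 + 2 = 4, returns 4.
Step 3: Second call: val = 4 + 2 = 6, returns 6.
Step 4: result = 4 + 6 = 10

The answer is 10.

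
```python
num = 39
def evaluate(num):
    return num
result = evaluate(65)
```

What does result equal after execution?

Step 1: Global num = 39.
Step 2: evaluate(65) takes parameter num = 65, which shadows the global.
Step 3: result = 65

The answer is 65.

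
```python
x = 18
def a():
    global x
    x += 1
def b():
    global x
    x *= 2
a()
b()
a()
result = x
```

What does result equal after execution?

Step 1: x = 18.
Step 2: a(): x = 18 + 1 = 19.
Step 3: b(): x = 19 * 2 = 38.
Step 4: a(): x = 38 + 1 = 39

The answer is 39.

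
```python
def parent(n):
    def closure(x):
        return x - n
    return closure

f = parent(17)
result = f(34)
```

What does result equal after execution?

Step 1: parent(17) creates a closure capturing n = 17.
Step 2: f(34) computes 34 - 17 = 17.
Step 3: result = 17

The answer is 17.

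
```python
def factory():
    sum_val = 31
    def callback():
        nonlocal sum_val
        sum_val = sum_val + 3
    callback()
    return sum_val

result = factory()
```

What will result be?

Step 1: factory() sets sum_val = 31.
Step 2: callback() uses nonlocal to modify sum_val in factory's scope: sum_val = 31 + 3 = 34.
Step 3: factory() returns the modified sum_val = 34

The answer is 34.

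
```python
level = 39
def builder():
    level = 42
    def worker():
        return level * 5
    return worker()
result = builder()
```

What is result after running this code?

Step 1: builder() shadows global level with level = 42.
Step 2: worker() finds level = 42 in enclosing scope, computes 42 * 5 = 210.
Step 3: result = 210

The answer is 210.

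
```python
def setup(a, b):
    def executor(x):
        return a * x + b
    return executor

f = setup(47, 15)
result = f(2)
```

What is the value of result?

Step 1: setup(47, 15) captures a = 47, b = 15.
Step 2: f(2) computes 47 * 2 + 15 = 109.
Step 3: result = 109

The answer is 109.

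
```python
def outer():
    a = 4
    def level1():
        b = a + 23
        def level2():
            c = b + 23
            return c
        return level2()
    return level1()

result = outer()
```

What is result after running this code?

Step 1: a = 4. b = a + 23 = 27.
Step 2: c = b + 23 = 27 + 23 = 50.
Step 3: result = 50

The answer is 50.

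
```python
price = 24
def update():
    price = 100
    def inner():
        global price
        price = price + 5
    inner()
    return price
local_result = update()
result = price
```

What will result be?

Step 1: Global price = 24. update() creates local price = 100.
Step 2: inner() declares global price and adds 5: global price = 24 + 5 = 29.
Step 3: update() returns its local price = 100 (unaffected by inner).
Step 4: result = global price = 29

The answer is 29.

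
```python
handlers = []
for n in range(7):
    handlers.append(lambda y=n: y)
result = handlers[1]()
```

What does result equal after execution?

Step 1: Default argument y=n captures n's value at each iteration.
Step 2: handlers[1] captured y = 1 when n was 1.
Step 3: result = 1

The answer is 1.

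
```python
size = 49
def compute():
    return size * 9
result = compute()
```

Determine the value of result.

Step 1: size = 49 is defined globally.
Step 2: compute() looks up size from global scope = 49, then computes 49 * 9 = 441.
Step 3: result = 441

The answer is 441.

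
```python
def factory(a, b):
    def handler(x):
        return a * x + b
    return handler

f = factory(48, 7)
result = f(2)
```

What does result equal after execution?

Step 1: factory(48, 7) captures a = 48, b = 7.
Step 2: f(2) computes 48 * 2 + 7 = 103.
Step 3: result = 103

The answer is 103.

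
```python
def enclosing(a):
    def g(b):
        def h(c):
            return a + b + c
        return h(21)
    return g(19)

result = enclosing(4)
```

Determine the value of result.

Step 1: a = 4, b = 19, c = 21 across three nested scopes.
Step 2: h() accesses all three via LEGB rule.
Step 3: result = 4 + 19 + 21 = 44

The answer is 44.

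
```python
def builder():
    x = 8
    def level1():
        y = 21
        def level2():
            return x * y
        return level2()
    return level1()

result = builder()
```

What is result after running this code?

Step 1: x = 8 in builder. y = 21 in level1.
Step 2: level2() reads x = 8 and y = 21 from enclosing scopes.
Step 3: result = 8 * 21 = 168

The answer is 168.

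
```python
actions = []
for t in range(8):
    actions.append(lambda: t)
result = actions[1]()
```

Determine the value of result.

Step 1: The loop creates 8 lambdas, all referencing the same variable t.
Step 2: After the loop, t = 7 (final value).
Step 3: actions[1]() looks up t at call time and finds 7. This is the late binding gotcha. result = 7

The answer is 7.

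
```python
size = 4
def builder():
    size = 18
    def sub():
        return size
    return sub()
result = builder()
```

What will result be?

Step 1: size = 4 globally, but builder() defines size = 18 locally.
Step 2: sub() looks up size. Not in local scope, so checks enclosing scope (builder) and finds size = 18.
Step 3: result = 18

The answer is 18.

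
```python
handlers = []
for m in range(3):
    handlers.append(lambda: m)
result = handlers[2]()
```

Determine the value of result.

Step 1: The loop creates 3 lambdas, all referencing the same variable m.
Step 2: After the loop, m = 2 (final value).
Step 3: handlers[2]() looks up m at call time and finds 2. This is the late binding gotcha. result = 2

The answer is 2.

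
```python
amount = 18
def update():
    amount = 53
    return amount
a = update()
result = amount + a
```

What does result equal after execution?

Step 1: Global amount = 18. update() returns local amount = 53.
Step 2: a = 53. Global amount still = 18.
Step 3: result = 18 + 53 = 71

The answer is 71.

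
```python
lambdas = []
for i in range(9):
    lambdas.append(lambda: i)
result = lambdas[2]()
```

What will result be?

Step 1: The loop creates 9 lambdas, all referencing the same variable i.
Step 2: After the loop, i = 8 (final value).
Step 3: lambdas[2]() looks up i at call time and finds 8. This is the late binding gotcha. result = 8

The answer is 8.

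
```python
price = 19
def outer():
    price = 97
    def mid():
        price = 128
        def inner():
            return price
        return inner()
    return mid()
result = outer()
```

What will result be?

Step 1: Three levels of shadowing: global 19, outer 97, mid 128.
Step 2: inner() finds price = 128 in enclosing mid() scope.
Step 3: result = 128

The answer is 128.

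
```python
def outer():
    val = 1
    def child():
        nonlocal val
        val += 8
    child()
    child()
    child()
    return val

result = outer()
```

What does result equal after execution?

Step 1: val starts at 1.
Step 2: child() is called 3 times, each adding 8.
Step 3: val = 1 + 8 * 3 = 25

The answer is 25.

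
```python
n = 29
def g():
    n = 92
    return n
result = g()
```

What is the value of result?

Step 1: Global n = 29.
Step 2: g() creates local n = 92, shadowing the global.
Step 3: Returns local n = 92. result = 92

The answer is 92.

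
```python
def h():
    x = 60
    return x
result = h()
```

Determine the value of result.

Step 1: h() defines x = 60 in its local scope.
Step 2: return x finds the local variable x = 60.
Step 3: result = 60

The answer is 60.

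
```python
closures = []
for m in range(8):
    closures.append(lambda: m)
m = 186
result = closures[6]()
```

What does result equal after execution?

Step 1: Lambdas capture the variable m by reference, not by value.
Step 2: After the loop, m is reassigned to 186.
Step 3: closures[6]() looks up the current m = 186. result = 186

The answer is 186.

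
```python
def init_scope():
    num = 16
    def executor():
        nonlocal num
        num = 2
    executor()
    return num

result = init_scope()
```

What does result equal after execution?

Step 1: init_scope() sets num = 16.
Step 2: executor() uses nonlocal to reassign num = 2.
Step 3: result = 2

The answer is 2.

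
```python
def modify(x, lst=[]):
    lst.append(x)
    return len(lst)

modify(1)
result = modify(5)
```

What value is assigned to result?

Step 1: Mutable default list persists between calls.
Step 2: First call: lst = [1], len = 1. Second call: lst = [1, 5], len = 2.
Step 3: result = 2

The answer is 2.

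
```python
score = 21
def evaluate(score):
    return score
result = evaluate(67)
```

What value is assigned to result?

Step 1: Global score = 21.
Step 2: evaluate(67) takes parameter score = 67, which shadows the global.
Step 3: result = 67

The answer is 67.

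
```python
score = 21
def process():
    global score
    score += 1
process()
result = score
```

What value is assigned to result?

Step 1: score = 21 globally.
Step 2: process() modifies global score: score += 1 = 22.
Step 3: result = 22

The answer is 22.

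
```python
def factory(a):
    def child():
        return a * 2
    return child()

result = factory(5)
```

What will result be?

Step 1: factory(5) binds parameter a = 5.
Step 2: child() accesses a = 5 from enclosing scope.
Step 3: result = 5 * 2 = 10

The answer is 10.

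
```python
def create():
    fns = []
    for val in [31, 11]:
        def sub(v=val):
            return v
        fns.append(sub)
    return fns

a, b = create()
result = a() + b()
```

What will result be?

Step 1: Default argument v=val captures val at each iteration.
Step 2: a() returns 31 (captured at first iteration), b() returns 11 (captured at second).
Step 3: result = 31 + 11 = 42

The answer is 42.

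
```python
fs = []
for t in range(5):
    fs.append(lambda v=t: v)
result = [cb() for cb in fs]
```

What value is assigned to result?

Step 1: Default arg v=t captures t at each iteration.
Step 2: Each lambda has its own default: 0, 1, ..., 4.
Step 3: result = [0, 1, 2, 3, 4]

The answer is [0, 1, 2, 3, 4].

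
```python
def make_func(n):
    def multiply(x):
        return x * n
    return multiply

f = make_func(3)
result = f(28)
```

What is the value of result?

Step 1: make_func(3) returns multiply closure with n = 3.
Step 2: f(28) computes 28 * 3 = 84.
Step 3: result = 84

The answer is 84.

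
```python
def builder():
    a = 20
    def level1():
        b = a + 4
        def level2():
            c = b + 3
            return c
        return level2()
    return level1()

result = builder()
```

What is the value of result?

Step 1: a = 20. b = a + 4 = 24.
Step 2: c = b + 3 = 24 + 3 = 27.
Step 3: result = 27

The answer is 27.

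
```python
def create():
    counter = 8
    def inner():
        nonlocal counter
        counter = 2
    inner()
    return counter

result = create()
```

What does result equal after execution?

Step 1: create() sets counter = 8.
Step 2: inner() uses nonlocal to reassign counter = 2.
Step 3: result = 2

The answer is 2.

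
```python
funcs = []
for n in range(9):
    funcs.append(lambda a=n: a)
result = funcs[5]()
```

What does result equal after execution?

Step 1: Default argument a=n captures n's value at each iteration.
Step 2: funcs[5] captured a = 5 when n was 5.
Step 3: result = 5

The answer is 5.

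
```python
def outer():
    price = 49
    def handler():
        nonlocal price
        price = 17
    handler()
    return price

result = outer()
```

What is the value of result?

Step 1: outer() sets price = 49.
Step 2: handler() uses nonlocal to reassign price = 17.
Step 3: result = 17

The answer is 17.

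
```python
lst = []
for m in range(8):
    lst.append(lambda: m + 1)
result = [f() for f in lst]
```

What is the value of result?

Step 1: All lambdas capture m by reference. After the loop, m = 7.
Step 2: Each call returns 7 + 1 = 8.
Step 3: result = [8, 8, 8, 8, 8, 8, 8, 8]

The answer is [8, 8, 8, 8, 8, 8, 8, 8].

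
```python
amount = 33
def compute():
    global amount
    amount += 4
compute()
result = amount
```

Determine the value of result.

Step 1: amount = 33 globally.
Step 2: compute() modifies global amount: amount += 4 = 37.
Step 3: result = 37

The answer is 37.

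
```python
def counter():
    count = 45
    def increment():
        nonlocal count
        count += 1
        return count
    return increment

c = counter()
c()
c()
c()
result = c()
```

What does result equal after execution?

Step 1: counter() creates closure with count = 45.
Step 2: Each c() call increments count via nonlocal. After 4 calls: 45 + 4 = 49.
Step 3: result = 49

The answer is 49.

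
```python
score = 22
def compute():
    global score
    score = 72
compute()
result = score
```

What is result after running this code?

Step 1: score = 22 globally.
Step 2: compute() declares global score and sets it to 72.
Step 3: After compute(), global score = 72. result = 72

The answer is 72.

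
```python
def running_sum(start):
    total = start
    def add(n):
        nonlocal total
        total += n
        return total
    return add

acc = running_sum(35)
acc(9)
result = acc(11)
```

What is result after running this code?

Step 1: running_sum(35) creates closure with total = 35.
Step 2: First acc(9): total = 35 + 9 = 44.
Step 3: Second acc(11): total = 44 + 11 = 55. result = 55

The answer is 55.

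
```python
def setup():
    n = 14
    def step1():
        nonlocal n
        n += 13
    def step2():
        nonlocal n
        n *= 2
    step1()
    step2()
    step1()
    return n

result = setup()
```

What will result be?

Step 1: n = 14.
Step 2: step1(): n = 14 + 13 = 27.
Step 3: step2(): n = 27 * 2 = 54.
Step 4: step1(): n = 54 + 13 = 67. result = 67

The answer is 67.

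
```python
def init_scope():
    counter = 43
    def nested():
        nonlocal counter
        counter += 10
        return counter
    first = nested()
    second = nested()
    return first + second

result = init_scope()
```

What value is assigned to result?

Step 1: counter starts at 43.
Step 2: First call: counter = 43 + 10 = 53, returns 53.
Step 3: Second call: counter = 53 + 10 = 63, returns 63.
Step 4: result = 53 + 63 = 116

The answer is 116.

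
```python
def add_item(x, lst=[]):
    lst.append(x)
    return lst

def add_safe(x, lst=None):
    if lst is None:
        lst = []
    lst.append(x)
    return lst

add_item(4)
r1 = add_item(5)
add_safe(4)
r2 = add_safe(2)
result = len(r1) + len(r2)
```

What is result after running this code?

Step 1: add_item shares mutable default: after 2 calls, lst = [4, 5], len = 2.
Step 2: add_safe creates fresh list each time: r2 = [2], len = 1.
Step 3: result = 2 + 1 = 3

The answer is 3.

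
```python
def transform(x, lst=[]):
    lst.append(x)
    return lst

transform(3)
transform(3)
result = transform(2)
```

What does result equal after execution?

Step 1: Mutable default argument gotcha! The list [] is created once.
Step 2: Each call appends to the SAME list: [3], [3, 3], [3, 3, 2].
Step 3: result = [3, 3, 2]

The answer is [3, 3, 2].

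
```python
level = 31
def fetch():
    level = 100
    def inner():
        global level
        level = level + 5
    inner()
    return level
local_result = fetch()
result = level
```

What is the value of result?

Step 1: Global level = 31. fetch() creates local level = 100.
Step 2: inner() declares global level and adds 5: global level = 31 + 5 = 36.
Step 3: fetch() returns its local level = 100 (unaffected by inner).
Step 4: result = global level = 36

The answer is 36.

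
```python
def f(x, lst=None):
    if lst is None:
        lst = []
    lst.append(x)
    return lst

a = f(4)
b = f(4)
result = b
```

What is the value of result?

Step 1: None default with guard creates a NEW list each call.
Step 2: a = [4] (fresh list). b = [4] (another fresh list).
Step 3: result = [4] (this is the fix for mutable default)

The answer is [4].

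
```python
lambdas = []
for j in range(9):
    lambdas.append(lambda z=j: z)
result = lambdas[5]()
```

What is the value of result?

Step 1: Default argument z=j captures j's value at each iteration.
Step 2: lambdas[5] captured z = 5 when j was 5.
Step 3: result = 5

The answer is 5.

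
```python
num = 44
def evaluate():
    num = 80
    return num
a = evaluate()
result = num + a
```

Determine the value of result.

Step 1: Global num = 44. evaluate() returns local num = 80.
Step 2: a = 80. Global num still = 44.
Step 3: result = 44 + 80 = 124

The answer is 124.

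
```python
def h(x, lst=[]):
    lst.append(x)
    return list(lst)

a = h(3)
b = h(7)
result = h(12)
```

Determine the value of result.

Step 1: Default list is shared. list() creates copies for return values.
Step 2: Internal list grows: [3] -> [3, 7] -> [3, 7, 12].
Step 3: result = [3, 7, 12]

The answer is [3, 7, 12].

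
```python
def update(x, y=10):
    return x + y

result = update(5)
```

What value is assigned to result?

Step 1: update(5) uses default y = 10.
Step 2: Returns 5 + 10 = 15.
Step 3: result = 15

The answer is 15.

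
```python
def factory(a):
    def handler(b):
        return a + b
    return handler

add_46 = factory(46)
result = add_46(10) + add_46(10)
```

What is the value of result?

Step 1: add_46 captures a = 46.
Step 2: add_46(10) = 46 + 10 = 56, called twice.
Step 3: result = 56 + 56 = 112

The answer is 112.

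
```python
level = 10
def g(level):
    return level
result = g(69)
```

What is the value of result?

Step 1: Global level = 10.
Step 2: g(69) takes parameter level = 69, which shadows the global.
Step 3: result = 69

The answer is 69.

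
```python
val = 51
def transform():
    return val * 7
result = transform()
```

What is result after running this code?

Step 1: val = 51 is defined globally.
Step 2: transform() looks up val from global scope = 51, then computes 51 * 7 = 357.
Step 3: result = 357

The answer is 357.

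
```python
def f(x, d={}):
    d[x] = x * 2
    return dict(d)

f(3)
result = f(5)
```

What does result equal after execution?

Step 1: Mutable default dict is shared across calls.
Step 2: First call adds 3: 6. Second call adds 5: 10.
Step 3: result = {3: 6, 5: 10}

The answer is {3: 6, 5: 10}.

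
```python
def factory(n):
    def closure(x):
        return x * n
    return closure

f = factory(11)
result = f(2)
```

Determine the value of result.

Step 1: factory(11) creates a closure capturing n = 11.
Step 2: f(2) computes 2 * 11 = 22.
Step 3: result = 22

The answer is 22.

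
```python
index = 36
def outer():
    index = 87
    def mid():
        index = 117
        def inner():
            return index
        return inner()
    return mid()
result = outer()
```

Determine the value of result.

Step 1: Three levels of shadowing: global 36, outer 87, mid 117.
Step 2: inner() finds index = 117 in enclosing mid() scope.
Step 3: result = 117

The answer is 117.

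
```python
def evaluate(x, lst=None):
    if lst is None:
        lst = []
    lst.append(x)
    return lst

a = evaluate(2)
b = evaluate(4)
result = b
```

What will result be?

Step 1: None default with guard creates a NEW list each call.
Step 2: a = [2] (fresh list). b = [4] (another fresh list).
Step 3: result = [4] (this is the fix for mutable default)

The answer is [4].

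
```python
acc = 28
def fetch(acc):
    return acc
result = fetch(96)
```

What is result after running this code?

Step 1: Global acc = 28.
Step 2: fetch(96) takes parameter acc = 96, which shadows the global.
Step 3: result = 96

The answer is 96.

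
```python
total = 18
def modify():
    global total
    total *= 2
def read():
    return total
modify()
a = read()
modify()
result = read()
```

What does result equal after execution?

Step 1: total = 18.
Step 2: First modify(): total = 18 * 2 = 36.
Step 3: Second modify(): total = 36 * 2 = 72.
Step 4: read() returns 72

The answer is 72.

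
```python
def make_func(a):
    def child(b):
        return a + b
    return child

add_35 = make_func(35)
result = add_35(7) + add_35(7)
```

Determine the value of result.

Step 1: add_35 captures a = 35.
Step 2: add_35(7) = 35 + 7 = 42, called twice.
Step 3: result = 42 + 42 = 84

The answer is 84.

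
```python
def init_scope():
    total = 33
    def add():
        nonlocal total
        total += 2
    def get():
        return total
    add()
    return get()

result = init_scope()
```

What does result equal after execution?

Step 1: total = 33. add() modifies it via nonlocal, get() reads it.
Step 2: add() makes total = 33 + 2 = 35.
Step 3: get() returns 35. result = 35

The answer is 35.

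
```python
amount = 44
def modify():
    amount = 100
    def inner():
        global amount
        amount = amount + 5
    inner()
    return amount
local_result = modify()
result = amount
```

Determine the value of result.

Step 1: Global amount = 44. modify() creates local amount = 100.
Step 2: inner() declares global amount and adds 5: global amount = 44 + 5 = 49.
Step 3: modify() returns its local amount = 100 (unaffected by inner).
Step 4: result = global amount = 49

The answer is 49.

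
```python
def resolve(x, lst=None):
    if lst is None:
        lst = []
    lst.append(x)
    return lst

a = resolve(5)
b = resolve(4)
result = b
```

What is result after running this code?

Step 1: None default with guard creates a NEW list each call.
Step 2: a = [5] (fresh list). b = [4] (another fresh list).
Step 3: result = [4] (this is the fix for mutable default)

The answer is [4].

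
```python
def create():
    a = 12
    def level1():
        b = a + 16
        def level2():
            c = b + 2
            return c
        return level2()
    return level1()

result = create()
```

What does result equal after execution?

Step 1: a = 12. b = a + 16 = 28.
Step 2: c = b + 2 = 28 + 2 = 30.
Step 3: result = 30

The answer is 30.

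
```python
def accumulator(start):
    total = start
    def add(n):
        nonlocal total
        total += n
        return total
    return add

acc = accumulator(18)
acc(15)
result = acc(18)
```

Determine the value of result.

Step 1: accumulator(18) creates closure with total = 18.
Step 2: First acc(15): total = 18 + 15 = 33.
Step 3: Second acc(18): total = 33 + 18 = 51. result = 51

The answer is 51.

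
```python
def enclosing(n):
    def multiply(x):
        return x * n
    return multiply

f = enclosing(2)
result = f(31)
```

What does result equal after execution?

Step 1: enclosing(2) returns multiply closure with n = 2.
Step 2: f(31) computes 31 * 2 = 62.
Step 3: result = 62

The answer is 62.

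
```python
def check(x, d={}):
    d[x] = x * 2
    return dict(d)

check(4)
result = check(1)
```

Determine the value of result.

Step 1: Mutable default dict is shared across calls.
Step 2: First call adds 4: 8. Second call adds 1: 2.
Step 3: result = {4: 8, 1: 2}

The answer is {4: 8, 1: 2}.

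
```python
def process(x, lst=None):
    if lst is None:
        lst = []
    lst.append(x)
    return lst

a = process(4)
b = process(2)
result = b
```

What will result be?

Step 1: None default with guard creates a NEW list each call.
Step 2: a = [4] (fresh list). b = [2] (another fresh list).
Step 3: result = [2] (this is the fix for mutable default)

The answer is [2].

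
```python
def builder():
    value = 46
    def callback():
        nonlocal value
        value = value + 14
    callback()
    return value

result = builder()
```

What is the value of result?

Step 1: builder() sets value = 46.
Step 2: callback() uses nonlocal to modify value in builder's scope: value = 46 + 14 = 60.
Step 3: builder() returns the modified value = 60

The answer is 60.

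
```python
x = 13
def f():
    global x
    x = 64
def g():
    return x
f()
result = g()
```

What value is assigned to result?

Step 1: x = 13.
Step 2: f() sets global x = 64.
Step 3: g() reads global x = 64. result = 64

The answer is 64.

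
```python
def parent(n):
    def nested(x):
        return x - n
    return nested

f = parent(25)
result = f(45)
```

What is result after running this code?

Step 1: parent(25) creates a closure capturing n = 25.
Step 2: f(45) computes 45 - 25 = 20.
Step 3: result = 20

The answer is 20.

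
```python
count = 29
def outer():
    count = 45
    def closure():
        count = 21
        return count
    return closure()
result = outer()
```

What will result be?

Step 1: Three scopes define count: global (29), outer (45), closure (21).
Step 2: closure() has its own local count = 21, which shadows both enclosing and global.
Step 3: result = 21 (local wins in LEGB)

The answer is 21.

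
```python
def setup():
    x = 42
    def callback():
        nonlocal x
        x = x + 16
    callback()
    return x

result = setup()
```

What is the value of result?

Step 1: setup() sets x = 42.
Step 2: callback() uses nonlocal to modify x in setup's scope: x = 42 + 16 = 58.
Step 3: setup() returns the modified x = 58

The answer is 58.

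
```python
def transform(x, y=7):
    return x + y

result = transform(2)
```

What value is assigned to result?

Step 1: transform(2) uses default y = 7.
Step 2: Returns 2 + 7 = 9.
Step 3: result = 9

The answer is 9.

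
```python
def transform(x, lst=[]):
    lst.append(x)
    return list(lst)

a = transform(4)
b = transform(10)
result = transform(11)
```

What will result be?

Step 1: Default list is shared. list() creates copies for return values.
Step 2: Internal list grows: [4] -> [4, 10] -> [4, 10, 11].
Step 3: result = [4, 10, 11]

The answer is [4, 10, 11].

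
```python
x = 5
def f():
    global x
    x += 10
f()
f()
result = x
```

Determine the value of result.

Step 1: x = 5.
Step 2: First f(): x = 5 + 10 = 15.
Step 3: Second f(): x = 15 + 10 = 25. result = 25

The answer is 25.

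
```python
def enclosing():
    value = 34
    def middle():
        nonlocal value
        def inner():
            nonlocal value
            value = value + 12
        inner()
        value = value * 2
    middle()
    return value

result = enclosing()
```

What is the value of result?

Step 1: value = 34.
Step 2: inner() adds 12: value = 34 + 12 = 46.
Step 3: middle() doubles: value = 46 * 2 = 92.
Step 4: result = 92

The answer is 92.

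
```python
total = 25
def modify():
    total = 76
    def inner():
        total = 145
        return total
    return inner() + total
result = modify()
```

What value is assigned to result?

Step 1: modify() has local total = 76. inner() has local total = 145.
Step 2: inner() returns its local total = 145.
Step 3: modify() returns 145 + its own total (76) = 221

The answer is 221.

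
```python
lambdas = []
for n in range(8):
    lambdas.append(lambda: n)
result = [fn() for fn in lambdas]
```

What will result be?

Step 1: All 8 lambdas share the same variable n.
Step 2: After the loop, n = 7.
Step 3: Each call returns 7. result = [7, 7, 7, 7, 7, 7, 7, 7]

The answer is [7, 7, 7, 7, 7, 7, 7, 7].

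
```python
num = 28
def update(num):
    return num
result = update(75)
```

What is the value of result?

Step 1: Global num = 28.
Step 2: update(75) takes parameter num = 75, which shadows the global.
Step 3: result = 75

The answer is 75.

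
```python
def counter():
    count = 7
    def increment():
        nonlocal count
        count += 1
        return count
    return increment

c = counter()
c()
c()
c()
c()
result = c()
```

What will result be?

Step 1: counter() creates closure with count = 7.
Step 2: Each c() call increments count via nonlocal. After 5 calls: 7 + 5 = 12.
Step 3: result = 12

The answer is 12.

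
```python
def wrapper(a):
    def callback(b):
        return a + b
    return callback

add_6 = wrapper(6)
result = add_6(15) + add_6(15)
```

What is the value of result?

Step 1: add_6 captures a = 6.
Step 2: add_6(15) = 6 + 15 = 21, called twice.
Step 3: result = 21 + 21 = 42

The answer is 42.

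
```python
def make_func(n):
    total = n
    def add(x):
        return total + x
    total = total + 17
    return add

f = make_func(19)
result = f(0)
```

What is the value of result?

Step 1: make_func(19) sets total = 19, then total = 19 + 17 = 36.
Step 2: Closures capture by reference, so add sees total = 36.
Step 3: f(0) returns 36 + 0 = 36

The answer is 36.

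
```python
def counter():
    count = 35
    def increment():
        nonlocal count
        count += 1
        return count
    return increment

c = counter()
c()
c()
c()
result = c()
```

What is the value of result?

Step 1: counter() creates closure with count = 35.
Step 2: Each c() call increments count via nonlocal. After 4 calls: 35 + 4 = 39.
Step 3: result = 39

The answer is 39.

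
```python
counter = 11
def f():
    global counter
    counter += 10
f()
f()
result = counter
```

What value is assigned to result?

Step 1: counter = 11.
Step 2: First f(): counter = 11 + 10 = 21.
Step 3: Second f(): counter = 21 + 10 = 31. result = 31

The answer is 31.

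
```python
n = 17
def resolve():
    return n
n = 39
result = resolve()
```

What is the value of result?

Step 1: n is first set to 17, then reassigned to 39.
Step 2: resolve() is called after the reassignment, so it looks up the current global n = 39.
Step 3: result = 39

The answer is 39.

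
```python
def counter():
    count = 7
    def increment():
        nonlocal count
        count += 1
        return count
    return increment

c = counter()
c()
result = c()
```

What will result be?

Step 1: counter() creates closure with count = 7.
Step 2: Each c() call increments count via nonlocal. After 2 calls: 7 + 2 = 9.
Step 3: result = 9

The answer is 9.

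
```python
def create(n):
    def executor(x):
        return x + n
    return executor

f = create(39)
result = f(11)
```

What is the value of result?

Step 1: create(39) creates a closure that captures n = 39.
Step 2: f(11) calls the closure with x = 11, returning 11 + 39 = 50.
Step 3: result = 50

The answer is 50.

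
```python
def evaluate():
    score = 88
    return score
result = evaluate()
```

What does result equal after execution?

Step 1: evaluate() defines score = 88 in its local scope.
Step 2: return score finds the local variable score = 88.
Step 3: result = 88

The answer is 88.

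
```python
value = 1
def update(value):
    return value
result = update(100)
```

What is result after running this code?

Step 1: Global value = 1.
Step 2: update(100) takes parameter value = 100, which shadows the global.
Step 3: result = 100

The answer is 100.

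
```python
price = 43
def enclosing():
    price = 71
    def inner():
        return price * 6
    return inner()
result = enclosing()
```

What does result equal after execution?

Step 1: enclosing() shadows global price with price = 71.
Step 2: inner() finds price = 71 in enclosing scope, computes 71 * 6 = 426.
Step 3: result = 426

The answer is 426.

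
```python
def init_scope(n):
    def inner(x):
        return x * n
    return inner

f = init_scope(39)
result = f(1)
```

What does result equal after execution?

Step 1: init_scope(39) creates a closure capturing n = 39.
Step 2: f(1) computes 1 * 39 = 39.
Step 3: result = 39

The answer is 39.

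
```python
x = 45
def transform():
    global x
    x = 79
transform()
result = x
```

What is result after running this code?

Step 1: x = 45 globally.
Step 2: transform() declares global x and sets it to 79.
Step 3: After transform(), global x = 79. result = 79

The answer is 79.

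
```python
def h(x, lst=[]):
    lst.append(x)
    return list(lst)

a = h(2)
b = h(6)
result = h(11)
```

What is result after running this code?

Step 1: Default list is shared. list() creates copies for return values.
Step 2: Internal list grows: [2] -> [2, 6] -> [2, 6, 11].
Step 3: result = [2, 6, 11]

The answer is [2, 6, 11].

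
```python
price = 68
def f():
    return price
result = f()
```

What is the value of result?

Step 1: price = 68 is defined in the global scope.
Step 2: f() looks up price. No local price exists, so Python checks the global scope via LEGB rule and finds price = 68.
Step 3: result = 68

The answer is 68.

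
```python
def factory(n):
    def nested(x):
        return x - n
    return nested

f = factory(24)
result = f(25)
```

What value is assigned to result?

Step 1: factory(24) creates a closure capturing n = 24.
Step 2: f(25) computes 25 - 24 = 1.
Step 3: result = 1

The answer is 1.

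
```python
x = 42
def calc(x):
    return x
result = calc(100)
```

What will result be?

Step 1: Global x = 42.
Step 2: calc(100) takes parameter x = 100, which shadows the global.
Step 3: result = 100

The answer is 100.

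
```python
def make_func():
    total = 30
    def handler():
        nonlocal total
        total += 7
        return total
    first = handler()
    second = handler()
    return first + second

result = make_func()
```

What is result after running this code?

Step 1: total starts at 30.
Step 2: First call: total = 30 + 7 = 37, returns 37.
Step 3: Second call: total = 37 + 7 = 44, returns 44.
Step 4: result = 37 + 44 = 81

The answer is 81.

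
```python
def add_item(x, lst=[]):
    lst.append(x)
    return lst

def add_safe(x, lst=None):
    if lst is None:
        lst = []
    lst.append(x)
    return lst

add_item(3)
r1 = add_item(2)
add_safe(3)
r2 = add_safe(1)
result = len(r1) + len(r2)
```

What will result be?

Step 1: add_item shares mutable default: after 2 calls, lst = [3, 2], len = 2.
Step 2: add_safe creates fresh list each time: r2 = [1], len = 1.
Step 3: result = 2 + 1 = 3

The answer is 3.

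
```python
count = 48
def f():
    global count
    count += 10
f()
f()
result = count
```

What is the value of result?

Step 1: count = 48.
Step 2: First f(): count = 48 + 10 = 58.
Step 3: Second f(): count = 58 + 10 = 68. result = 68

The answer is 68.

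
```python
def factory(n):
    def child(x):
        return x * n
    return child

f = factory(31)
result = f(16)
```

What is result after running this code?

Step 1: factory(31) creates a closure capturing n = 31.
Step 2: f(16) computes 16 * 31 = 496.
Step 3: result = 496

The answer is 496.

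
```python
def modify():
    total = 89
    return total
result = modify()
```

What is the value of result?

Step 1: modify() defines total = 89 in its local scope.
Step 2: return total finds the local variable total = 89.
Step 3: result = 89

The answer is 89.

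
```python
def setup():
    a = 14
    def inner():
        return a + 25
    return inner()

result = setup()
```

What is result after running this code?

Step 1: setup() defines a = 14.
Step 2: inner() reads a = 14 from enclosing scope, returns 14 + 25 = 39.
Step 3: result = 39

The answer is 39.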